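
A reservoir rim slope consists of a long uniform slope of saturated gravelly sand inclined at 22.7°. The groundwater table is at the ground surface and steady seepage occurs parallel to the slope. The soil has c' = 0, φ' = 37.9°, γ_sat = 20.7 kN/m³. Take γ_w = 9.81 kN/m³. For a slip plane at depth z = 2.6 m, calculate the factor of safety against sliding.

FS = 0.98

With seepage parallel to the slope and the water table at the surface, the effective normal stress on the slip plane uses the buoyant unit weight γ' = γ_sat − γ_w while the driving shear stress uses γ_sat:
FS = [c' + γ' z cos²β tanφ'] / [γ_sat z sinβ cosβ]
(For c' = 0 this reduces to FS = (γ'/γ_sat)·tanφ'/tanβ.)
γ' = 20.7 − 9.81 = 10.89 kN/m³
Numerator = 0.0 + 10.89·2.6·cos²22.7°·tan37.9° = 0.0 + 10.89·2.6·0.8511·0.7785 = 18.759 kPa
Denominator = 20.7·2.6·sin22.7°·cos22.7° = 20.7·2.6·0.3859·0.9225 = 19.161 kPa
FS = 18.759 / 19.161 = 0.979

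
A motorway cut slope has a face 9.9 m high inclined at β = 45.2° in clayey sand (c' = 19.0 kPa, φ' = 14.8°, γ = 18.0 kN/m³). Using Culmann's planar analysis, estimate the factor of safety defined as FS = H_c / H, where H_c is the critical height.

H_c = (4c'/γ) · sinβ cosφ' / [1 − cos(β − φ')]
    = (4·19.0/18.0) · sin45.2°·cos14.8° / [1 − cos30.4°]
    = 4.222 · 0.6860 / 0.1375 = 21.07 m
FS = H_c / H = 21.07 / 9.9 = 2.128

FS = 2.13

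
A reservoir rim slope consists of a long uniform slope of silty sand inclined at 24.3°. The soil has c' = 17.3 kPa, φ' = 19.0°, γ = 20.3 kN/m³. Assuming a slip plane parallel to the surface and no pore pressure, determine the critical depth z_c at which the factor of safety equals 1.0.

Setting FS = 1.00 in FS = [c' + γz cos²β tanφ'] / [γz sinβ cosβ] and solving for z:
z = c' / [γ cosβ (FS·sinβ − cosβ·tanφ')]
  = 17.3 / [20.3·cos24.3°·(1.00·sin24.3° − cos24.3°·tan19.0°)]
  = 17.3 / [20.3·0.9114·(1.00·0.4115 − 0.9114·0.3443)]
  = 17.3 / 1.8075 = 9.571 m

z_c = 9.57 m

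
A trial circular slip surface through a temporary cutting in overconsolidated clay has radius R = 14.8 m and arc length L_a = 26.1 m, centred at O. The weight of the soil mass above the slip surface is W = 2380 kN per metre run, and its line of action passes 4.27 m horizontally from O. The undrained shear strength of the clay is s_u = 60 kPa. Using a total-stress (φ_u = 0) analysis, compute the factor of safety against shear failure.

Taking moments about the centre O, the resisting moment is provided by the undrained shear strength acting along the arc:
M_R = s_u·L_a·R = 60·26.10·14.8 = 23176.8 kN·m/m
M_D = W·d = 2380·4.27 = 10162.6 kN·m/m
FS = M_R / M_D = 23176.8 / 10162.6 = 2.281

FS = 2.28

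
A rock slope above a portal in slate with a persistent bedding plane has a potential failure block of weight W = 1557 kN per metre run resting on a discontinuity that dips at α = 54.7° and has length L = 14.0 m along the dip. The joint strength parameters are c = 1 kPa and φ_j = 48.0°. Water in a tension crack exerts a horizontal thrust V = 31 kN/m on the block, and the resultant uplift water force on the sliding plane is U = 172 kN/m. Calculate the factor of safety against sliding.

FS = 0.62

Resolving the block weight along and normal to the plane and applying the Mohr–Coulomb strength on the joint:
N' = W cosα − U − V sinα = 1557·cos54.7° − 172 − 31·sin54.7° = 702.4 kN/m
Driving force T = W sinα + V cosα = 1557·sin54.7° + 31·cos54.7° = 1288.6 kN/m
Resisting force R = c·L + N'·tanφ_j = 1·14.0 + 702.4·tan48.0° = 14.0 + 780.1 = 794.1 kN/m
FS = R / T = 794.1 / 1288.6 = 0.616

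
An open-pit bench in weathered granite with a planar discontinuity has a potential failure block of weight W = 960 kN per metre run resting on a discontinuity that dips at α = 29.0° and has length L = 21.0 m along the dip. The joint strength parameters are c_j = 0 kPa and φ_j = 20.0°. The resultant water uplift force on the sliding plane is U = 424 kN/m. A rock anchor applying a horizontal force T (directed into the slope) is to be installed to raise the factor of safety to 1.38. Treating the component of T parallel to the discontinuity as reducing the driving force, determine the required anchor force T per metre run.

Resolving forces along and normal to the sliding plane, with the horizontal anchor force T adding T·sinα to the effective normal force and T·cosα acting up the plane against the driving force:
FS = [c_jL + (W cosα − U + T sinα) tanφ_j] / [W sinα − T cosα]
Without the anchor: N' = 415.6 kN/m, driving T_d = 465.4 kN/m, resisting R = 0·21.0 + 415.6·tan20.0° = 151.3 kN/m, FS = 0.33.
Setting FS = 1.38 and solving for T:
1.38·(465.4 − T cos29.0°) = 151.3 + T sin29.0°·tan20.0°
T·(sin29.0°·tan20.0° + 1.38·cos29.0°) = 1.38·465.4 − 151.3
T·(0.4848·0.3640 + 1.38·0.8746) = 642.3 − 151.3 = 491.0
T·1.3834 = 491.0
T = 354.9 kN/m

T = 355 kN/m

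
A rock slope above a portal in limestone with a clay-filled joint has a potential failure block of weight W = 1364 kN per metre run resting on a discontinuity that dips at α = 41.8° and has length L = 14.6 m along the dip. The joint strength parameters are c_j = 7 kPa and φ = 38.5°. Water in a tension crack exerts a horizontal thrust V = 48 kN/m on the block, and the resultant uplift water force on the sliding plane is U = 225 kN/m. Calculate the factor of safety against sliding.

Resolving the block weight along and normal to the plane and applying the Mohr–Coulomb strength on the joint:
N' = W cosα − U − V sinα = 1364·cos41.8° − 225 − 48·sin41.8° = 759.8 kN/m
Driving force T = W sinα + V cosα = 1364·sin41.8° + 48·cos41.8° = 944.9 kN/m
Resisting force R = c_j·L + N'·tanφ = 7·14.6 + 759.8·tan38.5° = 102.2 + 604.4 = 706.6 kN/m
FS = R / T = 706.6 / 944.9 = 0.748

FS = 0.75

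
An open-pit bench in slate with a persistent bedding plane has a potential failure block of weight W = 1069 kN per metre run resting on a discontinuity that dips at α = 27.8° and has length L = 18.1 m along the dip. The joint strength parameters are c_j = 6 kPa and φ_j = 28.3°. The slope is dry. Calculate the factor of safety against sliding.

FS = 1.24

Resolving the block weight along and normal to the plane and applying the Mohr–Coulomb strength on the joint:
N' = W cosα = 1069·cos27.8° = 945.6 kN/m
Driving force T = W sinα = 1069·sin27.8° = 498.6 kN/m
Resisting force R = c_j·L + N'·tanφ_j = 6·18.1 + 945.6·tan28.3° = 108.6 + 509.2 = 617.8 kN/m
FS = R / T = 617.8 / 498.6 = 1.239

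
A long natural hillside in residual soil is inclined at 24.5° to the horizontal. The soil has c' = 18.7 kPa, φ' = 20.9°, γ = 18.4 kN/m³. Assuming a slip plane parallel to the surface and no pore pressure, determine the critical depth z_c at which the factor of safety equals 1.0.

Setting FS = 1.00 in FS = [c' + γz cos²β tanφ'] / [γz sinβ cosβ] and solving for z:
z = c' / [γ cosβ (FS·sinβ − cosβ·tanφ')]
  = 18.7 / [18.4·cos24.5°·(1.00·sin24.5° − cos24.5°·tan20.9°)]
  = 18.7 / [18.4·0.9100·(1.00·0.4147 − 0.9100·0.3819)]
  = 18.7 / 1.1254 = 16.617 m

z_c = 16.62 m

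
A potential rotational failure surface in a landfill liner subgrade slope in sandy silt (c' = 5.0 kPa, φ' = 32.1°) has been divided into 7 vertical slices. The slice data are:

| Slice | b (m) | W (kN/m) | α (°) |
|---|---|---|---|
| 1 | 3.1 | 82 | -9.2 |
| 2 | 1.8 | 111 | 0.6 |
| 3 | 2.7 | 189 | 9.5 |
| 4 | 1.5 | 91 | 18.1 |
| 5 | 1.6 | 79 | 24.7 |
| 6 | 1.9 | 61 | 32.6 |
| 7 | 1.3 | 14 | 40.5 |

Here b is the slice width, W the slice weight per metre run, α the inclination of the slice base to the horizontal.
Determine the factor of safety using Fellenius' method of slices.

FS = 3.68

Ordinary method of slices: FS = Σ[c'·Δl_i + (W_i cosα_i)·tanφ'] / Σ W_i sinα_i, with Δl_i = b_i / cosα_i.
Slice 1: Δl = 3.1/cos(-9.2°) = 3.140 m; N'_1 = 82·cos(-9.2°) = 80.9; c'Δl = 15.70; W sinα = -13.1
Slice 2: Δl = 1.8/cos0.6° = 1.800 m; N'_2 = 111·cos0.6° = 111.0; c'Δl = 9.00; W sinα = 1.2
Slice 3: Δl = 2.7/cos9.5° = 2.738 m; N'_3 = 189·cos9.5° = 186.4; c'Δl = 13.69; W sinα = 31.2
Slice 4: Δl = 1.5/cos18.1° = 1.578 m; N'_4 = 91·cos18.1° = 86.5; c'Δl = 7.89; W sinα = 28.3
Slice 5: Δl = 1.6/cos24.7° = 1.761 m; N'_5 = 79·cos24.7° = 71.8; c'Δl = 8.81; W sinα = 33.0
Slice 6: Δl = 1.9/cos32.6° = 2.255 m; N'_6 = 61·cos32.6° = 51.4; c'Δl = 11.28; W sinα = 32.9
Slice 7: Δl = 1.3/cos40.5° = 1.710 m; N'_7 = 14·cos40.5° = 10.6; c'Δl = 8.55; W sinα = 9.1
Σc'Δl = 74.9 kN/m; ΣN' = 598.7 kN/m; ΣW sinα = 122.5 kN/m
Resisting = 74.9 + 598.7·tan32.1° = 74.9 + 375.5 = 450.4 kN/m
FS = 450.4 / 122.5 = 3.678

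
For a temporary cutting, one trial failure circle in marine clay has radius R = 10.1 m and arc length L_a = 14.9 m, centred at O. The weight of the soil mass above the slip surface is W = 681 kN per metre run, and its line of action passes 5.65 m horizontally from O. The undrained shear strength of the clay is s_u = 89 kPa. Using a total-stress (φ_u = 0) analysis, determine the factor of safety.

FS = 3.48

Taking moments about the centre O, the resisting moment is provided by the undrained shear strength acting along the arc:
M_R = s_u·L_a·R = 89·14.90·10.1 = 13393.6 kN·m/m
M_D = W·d = 681·5.65 = 3847.7 kN·m/m
FS = M_R / M_D = 13393.6 / 3847.7 = 3.481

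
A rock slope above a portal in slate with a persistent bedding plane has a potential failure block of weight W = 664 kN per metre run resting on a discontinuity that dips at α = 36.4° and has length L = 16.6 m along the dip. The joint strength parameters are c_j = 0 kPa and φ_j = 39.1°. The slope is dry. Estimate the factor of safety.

FS = 1.10

Resolving the block weight along and normal to the plane and applying the Mohr–Coulomb strength on the joint:
N' = W cosα = 664·cos36.4° = 534.4 kN/m
Driving force T = W sinα = 664·sin36.4° = 394.0 kN/m
Resisting force R = c_j·L + N'·tanφ_j = 0·16.6 + 534.4·tan39.1° = 0.0 + 434.3 = 434.3 kN/m
FS = R / T = 434.3 / 394.0 = 1.102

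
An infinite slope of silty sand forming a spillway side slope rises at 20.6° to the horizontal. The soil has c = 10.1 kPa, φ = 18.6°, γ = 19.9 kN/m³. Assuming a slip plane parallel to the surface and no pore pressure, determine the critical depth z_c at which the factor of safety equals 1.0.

Setting FS = 1.00 in FS = [c + γz cos²β tanφ] / [γz sinβ cosβ] and solving for z:
z = c / [γ cosβ (FS·sinβ − cosβ·tanφ)]
  = 10.1 / [19.9·cos20.6°·(1.00·sin20.6° − cos20.6°·tan18.6°)]
  = 10.1 / [19.9·0.9361·(1.00·0.3518 − 0.9361·0.3365)]
  = 10.1 / 0.6859 = 14.725 m

z_c = 14.72 m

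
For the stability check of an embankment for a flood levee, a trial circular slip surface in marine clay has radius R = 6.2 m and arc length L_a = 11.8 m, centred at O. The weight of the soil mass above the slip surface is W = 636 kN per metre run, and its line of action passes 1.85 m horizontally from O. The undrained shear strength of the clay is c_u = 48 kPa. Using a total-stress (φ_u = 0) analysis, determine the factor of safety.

FS = 2.98

Taking moments about the centre O, the resisting moment is provided by the undrained shear strength acting along the arc:
M_R = c_u·L_a·R = 48·11.80·6.2 = 3511.7 kN·m/m
M_D = W·d = 636·1.85 = 1176.6 kN·m/m
FS = M_R / M_D = 3511.7 / 1176.6 = 2.985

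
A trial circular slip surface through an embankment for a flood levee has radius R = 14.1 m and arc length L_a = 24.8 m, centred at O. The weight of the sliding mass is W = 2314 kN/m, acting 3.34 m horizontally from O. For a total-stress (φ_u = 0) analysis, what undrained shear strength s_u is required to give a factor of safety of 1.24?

FS = s_u·L_a·R / (W·d), so s_u = FS·W·d / (L_a·R).
s_u = 1.24·2314·3.34 / (24.80·14.1) = 9583.7 / 349.68 = 27.41 kPa

s_u = 27.4 kPa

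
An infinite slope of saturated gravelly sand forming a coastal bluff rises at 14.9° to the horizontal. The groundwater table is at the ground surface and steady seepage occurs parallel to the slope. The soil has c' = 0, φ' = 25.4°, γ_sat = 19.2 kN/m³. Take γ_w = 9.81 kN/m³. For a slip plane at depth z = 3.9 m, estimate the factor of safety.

FS = 0.87

With seepage parallel to the slope and the water table at the surface, the effective normal stress on the slip plane uses the buoyant unit weight γ' = γ_sat − γ_w while the driving shear stress uses γ_sat:
FS = [c' + γ' z cos²β tanφ'] / [γ_sat z sinβ cosβ]
(For c' = 0 this reduces to FS = (γ'/γ_sat)·tanφ'/tanβ.)
γ' = 19.2 − 9.81 = 9.39 kN/m³
Numerator = 0.0 + 9.39·3.9·cos²14.9°·tan25.4° = 0.0 + 9.39·3.9·0.9339·0.4748 = 16.239 kPa
Denominator = 19.2·3.9·sin14.9°·cos14.9° = 19.2·3.9·0.2571·0.9664 = 18.607 kPa
FS = 16.239 / 18.607 = 0.873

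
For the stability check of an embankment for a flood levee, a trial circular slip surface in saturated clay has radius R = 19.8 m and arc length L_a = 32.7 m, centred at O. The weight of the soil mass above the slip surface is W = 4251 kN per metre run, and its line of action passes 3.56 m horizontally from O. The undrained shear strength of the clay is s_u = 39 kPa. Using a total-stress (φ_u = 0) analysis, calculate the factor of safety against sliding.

Taking moments about the centre O, the resisting moment is provided by the undrained shear strength acting along the arc:
M_R = s_u·L_a·R = 39·32.70·19.8 = 25250.9 kN·m/m
M_D = W·d = 4251·3.56 = 15133.6 kN·m/m
FS = M_R / M_D = 25250.9 / 15133.6 = 1.669

FS = 1.67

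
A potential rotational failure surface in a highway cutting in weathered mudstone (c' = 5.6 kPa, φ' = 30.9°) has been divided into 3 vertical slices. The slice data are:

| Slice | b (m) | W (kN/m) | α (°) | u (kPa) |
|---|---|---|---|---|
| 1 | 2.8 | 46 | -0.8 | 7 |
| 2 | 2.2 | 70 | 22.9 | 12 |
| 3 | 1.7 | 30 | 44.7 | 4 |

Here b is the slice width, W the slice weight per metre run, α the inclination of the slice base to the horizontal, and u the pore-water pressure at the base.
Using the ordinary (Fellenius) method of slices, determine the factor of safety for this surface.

FS = 1.82

Ordinary method of slices: FS = Σ[c'·Δl_i + (W_i cosα_i − u_i·Δl_i)·tanφ'] / Σ W_i sinα_i, with Δl_i = b_i / cosα_i.
Slice 1: Δl = 2.8/cos(-0.8°) = 2.800 m; N'_1 = 46·cos(-0.8°) − 7·2.800 = 26.4; c'Δl = 15.68; W sinα = -0.6
Slice 2: Δl = 2.2/cos22.9° = 2.388 m; N'_2 = 70·cos22.9° − 12·2.388 = 35.8; c'Δl = 13.37; W sinα = 27.2
Slice 3: Δl = 1.7/cos44.7° = 2.392 m; N'_3 = 30·cos44.7° − 4·2.392 = 11.8; c'Δl = 13.39; W sinα = 21.1
Σc'Δl = 42.4 kN/m; ΣN' = 74.0 kN/m; ΣW sinα = 47.7 kN/m
Resisting = 42.4 + 74.0·tan30.9° = 42.4 + 44.3 = 86.7 kN/m
FS = 86.7 / 47.7 = 1.818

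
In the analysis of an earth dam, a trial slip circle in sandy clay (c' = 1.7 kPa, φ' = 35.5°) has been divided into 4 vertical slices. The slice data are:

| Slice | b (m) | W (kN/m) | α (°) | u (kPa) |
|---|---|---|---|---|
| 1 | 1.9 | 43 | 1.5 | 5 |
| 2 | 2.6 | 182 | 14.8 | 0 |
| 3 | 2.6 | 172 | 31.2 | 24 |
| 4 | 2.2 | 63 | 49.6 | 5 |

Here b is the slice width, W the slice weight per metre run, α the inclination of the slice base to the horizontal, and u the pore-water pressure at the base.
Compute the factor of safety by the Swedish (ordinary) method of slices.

Ordinary method of slices: FS = Σ[c'·Δl_i + (W_i cosα_i − u_i·Δl_i)·tanφ'] / Σ W_i sinα_i, with Δl_i = b_i / cosα_i.
Slice 1: Δl = 1.9/cos1.5° = 1.901 m; N'_1 = 43·cos1.5° − 5·1.901 = 33.5; c'Δl = 3.23; W sinα = 1.1
Slice 2: Δl = 2.6/cos14.8° = 2.689 m; N'_2 = 182·cos14.8° − 0·2.689 = 176.0; c'Δl = 4.57; W sinα = 46.5
Slice 3: Δl = 2.6/cos31.2° = 3.040 m; N'_3 = 172·cos31.2° − 24·3.040 = 74.2; c'Δl = 5.17; W sinα = 89.1
Slice 4: Δl = 2.2/cos49.6° = 3.394 m; N'_4 = 63·cos49.6° − 5·3.394 = 23.9; c'Δl = 5.77; W sinα = 48.0
Σc'Δl = 18.7 kN/m; ΣN' = 307.5 kN/m; ΣW sinα = 184.7 kN/m
Resisting = 18.7 + 307.5·tan35.5° = 18.7 + 219.3 = 238.1 kN/m
FS = 238.1 / 184.7 = 1.289

FS = 1.29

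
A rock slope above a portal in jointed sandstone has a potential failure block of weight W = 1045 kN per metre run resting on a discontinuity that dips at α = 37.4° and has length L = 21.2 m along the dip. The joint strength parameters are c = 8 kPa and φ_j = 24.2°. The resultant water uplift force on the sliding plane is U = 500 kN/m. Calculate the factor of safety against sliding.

Resolving the block weight along and normal to the plane and applying the Mohr–Coulomb strength on the joint:
N' = W cosα − U = 1045·cos37.4° − 500 = 330.2 kN/m
Driving force T = W sinα = 1045·sin37.4° = 634.7 kN/m
Resisting force R = c·L + N'·tanφ_j = 8·21.2 + 330.2·tan24.2° = 169.6 + 148.4 = 318.0 kN/m
FS = R / T = 318.0 / 634.7 = 0.501

FS = 0.50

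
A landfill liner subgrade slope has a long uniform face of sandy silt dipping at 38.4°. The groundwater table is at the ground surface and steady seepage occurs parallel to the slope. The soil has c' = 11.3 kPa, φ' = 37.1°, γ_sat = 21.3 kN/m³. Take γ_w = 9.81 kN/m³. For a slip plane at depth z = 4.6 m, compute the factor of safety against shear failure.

With seepage parallel to the slope and the water table at the surface, the effective normal stress on the slip plane uses the buoyant unit weight γ' = γ_sat − γ_w while the driving shear stress uses γ_sat:
FS = [c' + γ' z cos²β tanφ'] / [γ_sat z sinβ cosβ]
γ' = 21.3 − 9.81 = 11.49 kN/m³
Numerator = 11.3 + 11.49·4.6·cos²38.4°·tan37.1° = 11.3 + 11.49·4.6·0.6142·0.7563 = 35.851 kPa
Denominator = 21.3·4.6·sin38.4°·cos38.4° = 21.3·4.6·0.6211·0.7837 = 47.696 kPa
FS = 35.851 / 47.696 = 0.752

FS = 0.75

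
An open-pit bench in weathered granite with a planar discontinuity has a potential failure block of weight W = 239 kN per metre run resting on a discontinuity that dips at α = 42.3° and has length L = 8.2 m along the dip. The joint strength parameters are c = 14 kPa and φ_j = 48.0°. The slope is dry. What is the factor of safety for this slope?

Resolving the block weight along and normal to the plane and applying the Mohr–Coulomb strength on the joint:
N' = W cosα = 239·cos42.3° = 176.8 kN/m
Driving force T = W sinα = 239·sin42.3° = 160.8 kN/m
Resisting force R = c·L + N'·tanφ_j = 14·8.2 + 176.8·tan48.0° = 114.8 + 196.3 = 311.1 kN/m
FS = R / T = 311.1 / 160.8 = 1.934

FS = 1.93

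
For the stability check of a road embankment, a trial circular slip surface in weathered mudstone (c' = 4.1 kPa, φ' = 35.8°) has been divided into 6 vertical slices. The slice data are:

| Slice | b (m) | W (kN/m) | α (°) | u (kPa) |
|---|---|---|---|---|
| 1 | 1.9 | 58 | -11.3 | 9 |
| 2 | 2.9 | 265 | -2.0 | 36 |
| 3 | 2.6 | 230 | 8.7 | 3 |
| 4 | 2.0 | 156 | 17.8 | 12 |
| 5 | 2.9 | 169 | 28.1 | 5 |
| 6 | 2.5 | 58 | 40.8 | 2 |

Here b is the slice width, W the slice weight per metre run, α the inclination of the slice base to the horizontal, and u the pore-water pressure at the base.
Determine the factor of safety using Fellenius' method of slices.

Ordinary method of slices: FS = Σ[c'·Δl_i + (W_i cosα_i − u_i·Δl_i)·tanφ'] / Σ W_i sinα_i, with Δl_i = b_i / cosα_i.
Slice 1: Δl = 1.9/cos(-11.3°) = 1.938 m; N'_1 = 58·cos(-11.3°) − 9·1.938 = 39.4; c'Δl = 7.94; W sinα = -11.4
Slice 2: Δl = 2.9/cos(-2.0°) = 2.902 m; N'_2 = 265·cos(-2.0°) − 36·2.902 = 160.4; c'Δl = 11.90; W sinα = -9.2
Slice 3: Δl = 2.6/cos8.7° = 2.630 m; N'_3 = 230·cos8.7° − 3·2.630 = 219.5; c'Δl = 10.78; W sinα = 34.8
Slice 4: Δl = 2.0/cos17.8° = 2.101 m; N'_4 = 156·cos17.8° − 12·2.101 = 123.3; c'Δl = 8.61; W sinα = 47.7
Slice 5: Δl = 2.9/cos28.1° = 3.288 m; N'_5 = 169·cos28.1° − 5·3.288 = 132.6; c'Δl = 13.48; W sinα = 79.6
Slice 6: Δl = 2.5/cos40.8° = 3.303 m; N'_6 = 58·cos40.8° − 2·3.303 = 37.3; c'Δl = 13.54; W sinα = 37.9
Σc'Δl = 66.3 kN/m; ΣN' = 712.5 kN/m; ΣW sinα = 179.4 kN/m
Resisting = 66.3 + 712.5·tan35.8° = 66.3 + 513.9 = 580.2 kN/m
FS = 580.2 / 179.4 = 3.235

FS = 3.23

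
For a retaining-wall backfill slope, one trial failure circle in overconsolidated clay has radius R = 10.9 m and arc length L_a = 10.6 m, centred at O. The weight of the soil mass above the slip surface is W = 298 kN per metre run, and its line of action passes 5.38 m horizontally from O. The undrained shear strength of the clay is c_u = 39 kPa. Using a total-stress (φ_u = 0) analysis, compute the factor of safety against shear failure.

Taking moments about the centre O, the resisting moment is provided by the undrained shear strength acting along the arc:
M_R = c_u·L_a·R = 39·10.60·10.9 = 4506.1 kN·m/m
M_D = W·d = 298·5.38 = 1603.2 kN·m/m
FS = M_R / M_D = 4506.1 / 1603.2 = 2.811

FS = 2.81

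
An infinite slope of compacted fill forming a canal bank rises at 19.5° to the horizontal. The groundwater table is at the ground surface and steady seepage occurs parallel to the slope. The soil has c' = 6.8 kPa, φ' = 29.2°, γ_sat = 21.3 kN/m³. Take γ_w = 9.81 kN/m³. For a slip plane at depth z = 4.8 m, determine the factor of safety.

FS = 1.06

With seepage parallel to the slope and the water table at the surface, the effective normal stress on the slip plane uses the buoyant unit weight γ' = γ_sat − γ_w while the driving shear stress uses γ_sat:
FS = [c' + γ' z cos²β tanφ'] / [γ_sat z sinβ cosβ]
γ' = 21.3 − 9.81 = 11.49 kN/m³
Numerator = 6.8 + 11.49·4.8·cos²19.5°·tan29.2° = 6.8 + 11.49·4.8·0.8886·0.5589 = 34.189 kPa
Denominator = 21.3·4.8·sin19.5°·cos19.5° = 21.3·4.8·0.3338·0.9426 = 32.171 kPa
FS = 34.189 / 32.171 = 1.063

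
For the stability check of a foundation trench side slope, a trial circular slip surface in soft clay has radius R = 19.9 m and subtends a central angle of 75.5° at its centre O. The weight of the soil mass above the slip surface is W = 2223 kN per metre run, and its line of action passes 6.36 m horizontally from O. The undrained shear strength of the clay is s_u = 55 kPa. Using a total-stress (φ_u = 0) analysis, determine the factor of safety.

FS = 2.03

Taking moments about the centre O, the resisting moment is provided by the undrained shear strength acting along the arc:
Arc length L_a = R·θ = 19.9·(75.5°·π/180) = 19.9·1.3177 = 26.22 m
M_R = s_u·L_a·R = 55·26.22·19.9 = 28700.7 kN·m/m
M_D = W·d = 2223·6.36 = 14138.3 kN·m/m
FS = M_R / M_D = 28700.7 / 14138.3 = 2.030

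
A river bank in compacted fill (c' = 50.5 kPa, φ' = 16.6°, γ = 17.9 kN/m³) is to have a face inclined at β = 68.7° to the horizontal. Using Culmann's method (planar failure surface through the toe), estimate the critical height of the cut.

Culmann's analysis gives the critical failure plane at α_cr = (β + φ')/2 = (68.7 + 16.6)/2 = 42.7°, and the critical height
H_c = (4c'/γ) · sinβ cosφ' / [1 − cos(β − φ')]
    = (4·50.5/17.9) · sin68.7°·cos16.6° / [1 − cos(52.1°)]
    = 11.285 · 0.9317·0.9583 / [1 − 0.6143]
    = 11.285 · 0.8929 / 0.3857
    = 26.12 m

H_c = 26.12 m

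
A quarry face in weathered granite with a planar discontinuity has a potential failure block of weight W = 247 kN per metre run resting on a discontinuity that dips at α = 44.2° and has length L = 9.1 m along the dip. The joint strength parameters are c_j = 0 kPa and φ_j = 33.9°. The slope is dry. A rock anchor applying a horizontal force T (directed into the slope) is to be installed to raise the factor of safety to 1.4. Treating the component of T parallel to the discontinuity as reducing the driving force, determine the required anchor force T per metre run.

T = 83 kN/m

Resolving forces along and normal to the sliding plane, with the horizontal anchor force T adding T·sinα to the effective normal force and T·cosα acting up the plane against the driving force:
FS = [c_jL + (W cosα + T sinα) tanφ_j] / [W sinα − T cosα]
Without the anchor: N' = 177.1 kN/m, driving T_d = 172.2 kN/m, resisting R = 0·9.1 + 177.1·tan33.9° = 119.0 kN/m, FS = 0.69.
Setting FS = 1.4 and solving for T:
1.4·(172.2 − T cos44.2°) = 119.0 + T sin44.2°·tan33.9°
T·(sin44.2°·tan33.9° + 1.4·cos44.2°) = 1.4·172.2 − 119.0
T·(0.6972·0.6720 + 1.4·0.7169) = 241.1 − 119.0 = 122.1
T·1.4722 = 122.1
T = 82.9 kN/m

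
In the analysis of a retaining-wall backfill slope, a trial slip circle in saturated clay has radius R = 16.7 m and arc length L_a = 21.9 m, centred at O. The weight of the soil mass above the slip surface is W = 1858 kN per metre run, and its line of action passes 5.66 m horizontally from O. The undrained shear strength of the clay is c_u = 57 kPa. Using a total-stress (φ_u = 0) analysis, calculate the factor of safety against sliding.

FS = 1.98

Taking moments about the centre O, the resisting moment is provided by the undrained shear strength acting along the arc:
M_R = c_u·L_a·R = 57·21.90·16.7 = 20846.6 kN·m/m
M_D = W·d = 1858·5.66 = 10516.3 kN·m/m
FS = M_R / M_D = 20846.6 / 10516.3 = 1.982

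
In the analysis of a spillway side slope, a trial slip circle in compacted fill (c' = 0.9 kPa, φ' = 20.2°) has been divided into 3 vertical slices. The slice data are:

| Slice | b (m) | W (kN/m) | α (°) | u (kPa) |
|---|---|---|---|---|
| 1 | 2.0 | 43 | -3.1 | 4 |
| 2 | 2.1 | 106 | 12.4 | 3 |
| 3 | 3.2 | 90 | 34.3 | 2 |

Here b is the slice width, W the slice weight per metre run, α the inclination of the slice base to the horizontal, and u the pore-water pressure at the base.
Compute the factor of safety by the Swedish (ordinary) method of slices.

Ordinary method of slices: FS = Σ[c'·Δl_i + (W_i cosα_i − u_i·Δl_i)·tanφ'] / Σ W_i sinα_i, with Δl_i = b_i / cosα_i.
Slice 1: Δl = 2.0/cos(-3.1°) = 2.003 m; N'_1 = 43·cos(-3.1°) − 4·2.003 = 34.9; c'Δl = 1.80; W sinα = -2.3
Slice 2: Δl = 2.1/cos12.4° = 2.150 m; N'_2 = 106·cos12.4° − 3·2.150 = 97.1; c'Δl = 1.94; W sinα = 22.8
Slice 3: Δl = 3.2/cos34.3° = 3.874 m; N'_3 = 90·cos34.3° − 2·3.874 = 66.6; c'Δl = 3.49; W sinα = 50.7
Σc'Δl = 7.2 kN/m; ΣN' = 198.6 kN/m; ΣW sinα = 71.2 kN/m
Resisting = 7.2 + 198.6·tan20.2° = 7.2 + 73.1 = 80.3 kN/m
FS = 80.3 / 71.2 = 1.128

FS = 1.13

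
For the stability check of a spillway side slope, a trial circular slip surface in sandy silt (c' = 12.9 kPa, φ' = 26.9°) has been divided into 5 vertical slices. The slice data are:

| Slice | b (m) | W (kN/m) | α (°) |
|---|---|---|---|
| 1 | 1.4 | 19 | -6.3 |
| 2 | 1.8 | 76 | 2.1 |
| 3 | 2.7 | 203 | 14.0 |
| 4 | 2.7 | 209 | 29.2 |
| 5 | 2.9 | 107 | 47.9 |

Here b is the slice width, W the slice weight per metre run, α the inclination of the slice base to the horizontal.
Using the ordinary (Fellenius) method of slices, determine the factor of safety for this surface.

Ordinary method of slices: FS = Σ[c'·Δl_i + (W_i cosα_i)·tanφ'] / Σ W_i sinα_i, with Δl_i = b_i / cosα_i.
Slice 1: Δl = 1.4/cos(-6.3°) = 1.409 m; N'_1 = 19·cos(-6.3°) = 18.9; c'Δl = 18.17; W sinα = -2.1
Slice 2: Δl = 1.8/cos2.1° = 1.801 m; N'_2 = 76·cos2.1° = 75.9; c'Δl = 23.24; W sinα = 2.8
Slice 3: Δl = 2.7/cos14.0° = 2.783 m; N'_3 = 203·cos14.0° = 197.0; c'Δl = 35.90; W sinα = 49.1
Slice 4: Δl = 2.7/cos29.2° = 3.093 m; N'_4 = 209·cos29.2° = 182.4; c'Δl = 39.90; W sinα = 102.0
Slice 5: Δl = 2.9/cos47.9° = 4.326 m; N'_5 = 107·cos47.9° = 71.7; c'Δl = 55.80; W sinα = 79.4
Σc'Δl = 173.0 kN/m; ΣN' = 546.0 kN/m; ΣW sinα = 231.2 kN/m
Resisting = 173.0 + 546.0·tan26.9° = 173.0 + 277.0 = 450.0 kN/m
FS = 450.0 / 231.2 = 1.947

FS = 1.95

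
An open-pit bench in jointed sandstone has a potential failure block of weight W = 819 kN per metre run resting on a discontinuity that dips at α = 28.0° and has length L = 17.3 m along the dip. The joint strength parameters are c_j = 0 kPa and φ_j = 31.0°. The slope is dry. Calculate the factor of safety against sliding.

Resolving the block weight along and normal to the plane and applying the Mohr–Coulomb strength on the joint:
N' = W cosα = 819·cos28.0° = 723.1 kN/m
Driving force T = W sinα = 819·sin28.0° = 384.5 kN/m
Resisting force R = c_j·L + N'·tanφ_j = 0·17.3 + 723.1·tan31.0° = 0.0 + 434.5 = 434.5 kN/m
FS = R / T = 434.5 / 384.5 = 1.130

FS = 1.13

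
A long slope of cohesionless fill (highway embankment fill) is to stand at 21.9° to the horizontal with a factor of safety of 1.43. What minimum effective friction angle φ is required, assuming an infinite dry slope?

FS = tanφ/tanβ ⇒ tanφ = FS · tanβ = 1.43 · tan21.9° = 0.5749
φ = arctan(0.5749) = 29.89°

φ = 29.9°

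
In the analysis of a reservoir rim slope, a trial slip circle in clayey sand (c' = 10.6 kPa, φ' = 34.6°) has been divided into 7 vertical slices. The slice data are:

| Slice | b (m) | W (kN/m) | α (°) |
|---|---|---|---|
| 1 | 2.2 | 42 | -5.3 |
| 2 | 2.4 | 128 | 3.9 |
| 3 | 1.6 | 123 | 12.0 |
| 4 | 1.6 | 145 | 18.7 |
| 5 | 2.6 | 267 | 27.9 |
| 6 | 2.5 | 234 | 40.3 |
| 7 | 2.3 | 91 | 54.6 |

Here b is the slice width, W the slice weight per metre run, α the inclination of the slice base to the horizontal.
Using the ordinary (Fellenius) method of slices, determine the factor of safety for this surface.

FS = 1.89

Ordinary method of slices: FS = Σ[c'·Δl_i + (W_i cosα_i)·tanφ'] / Σ W_i sinα_i, with Δl_i = b_i / cosα_i.
Slice 1: Δl = 2.2/cos(-5.3°) = 2.209 m; N'_1 = 42·cos(-5.3°) = 41.8; c'Δl = 23.42; W sinα = -3.9
Slice 2: Δl = 2.4/cos3.9° = 2.406 m; N'_2 = 128·cos3.9° = 127.7; c'Δl = 25.50; W sinα = 8.7
Slice 3: Δl = 1.6/cos12.0° = 1.636 m; N'_3 = 123·cos12.0° = 120.3; c'Δl = 17.34; W sinα = 25.6
Slice 4: Δl = 1.6/cos18.7° = 1.689 m; N'_4 = 145·cos18.7° = 137.3; c'Δl = 17.91; W sinα = 46.5
Slice 5: Δl = 2.6/cos27.9° = 2.942 m; N'_5 = 267·cos27.9° = 236.0; c'Δl = 31.18; W sinα = 124.9
Slice 6: Δl = 2.5/cos40.3° = 3.278 m; N'_6 = 234·cos40.3° = 178.5; c'Δl = 34.75; W sinα = 151.3
Slice 7: Δl = 2.3/cos54.6° = 3.970 m; N'_7 = 91·cos54.6° = 52.7; c'Δl = 42.09; W sinα = 74.2
Σc'Δl = 192.2 kN/m; ΣN' = 894.3 kN/m; ΣW sinα = 427.4 kN/m
Resisting = 192.2 + 894.3·tan34.6° = 192.2 + 617.0 = 809.1 kN/m
FS = 809.1 / 427.4 = 1.893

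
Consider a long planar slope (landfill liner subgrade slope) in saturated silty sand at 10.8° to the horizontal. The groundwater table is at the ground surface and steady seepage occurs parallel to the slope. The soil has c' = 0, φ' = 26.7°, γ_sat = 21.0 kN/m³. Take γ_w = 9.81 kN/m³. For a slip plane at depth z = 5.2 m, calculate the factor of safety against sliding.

FS = 1.40

With seepage parallel to the slope and the water table at the surface, the effective normal stress on the slip plane uses the buoyant unit weight γ' = γ_sat − γ_w while the driving shear stress uses γ_sat:
FS = [c' + γ' z cos²β tanφ'] / [γ_sat z sinβ cosβ]
(For c' = 0 this reduces to FS = (γ'/γ_sat)·tanφ'/tanβ.)
γ' = 21.0 − 9.81 = 11.19 kN/m³
Numerator = 0.0 + 11.19·5.2·cos²10.8°·tan26.7° = 0.0 + 11.19·5.2·0.9649·0.5029 = 28.238 kPa
Denominator = 21.0·5.2·sin10.8°·cos10.8° = 21.0·5.2·0.1874·0.9823 = 20.100 kPa
FS = 28.238 / 20.100 = 1.405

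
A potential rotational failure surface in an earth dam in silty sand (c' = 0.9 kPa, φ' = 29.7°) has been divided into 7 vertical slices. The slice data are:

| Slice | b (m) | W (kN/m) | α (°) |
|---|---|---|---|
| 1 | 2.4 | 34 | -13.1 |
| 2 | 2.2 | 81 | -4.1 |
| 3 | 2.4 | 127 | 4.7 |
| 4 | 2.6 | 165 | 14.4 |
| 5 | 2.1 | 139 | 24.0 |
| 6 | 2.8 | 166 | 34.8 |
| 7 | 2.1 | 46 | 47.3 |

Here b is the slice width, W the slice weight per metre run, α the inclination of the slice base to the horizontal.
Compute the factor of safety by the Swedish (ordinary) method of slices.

Ordinary method of slices: FS = Σ[c'·Δl_i + (W_i cosα_i)·tanφ'] / Σ W_i sinα_i, with Δl_i = b_i / cosα_i.
Slice 1: Δl = 2.4/cos(-13.1°) = 2.464 m; N'_1 = 34·cos(-13.1°) = 33.1; c'Δl = 2.22; W sinα = -7.7
Slice 2: Δl = 2.2/cos(-4.1°) = 2.206 m; N'_2 = 81·cos(-4.1°) = 80.8; c'Δl = 1.99; W sinα = -5.8
Slice 3: Δl = 2.4/cos4.7° = 2.408 m; N'_3 = 127·cos4.7° = 126.6; c'Δl = 2.17; W sinα = 10.4
Slice 4: Δl = 2.6/cos14.4° = 2.684 m; N'_4 = 165·cos14.4° = 159.8; c'Δl = 2.42; W sinα = 41.0
Slice 5: Δl = 2.1/cos24.0° = 2.299 m; N'_5 = 139·cos24.0° = 127.0; c'Δl = 2.07; W sinα = 56.5
Slice 6: Δl = 2.8/cos34.8° = 3.410 m; N'_6 = 166·cos34.8° = 136.3; c'Δl = 3.07; W sinα = 94.7
Slice 7: Δl = 2.1/cos47.3° = 3.097 m; N'_7 = 46·cos47.3° = 31.2; c'Δl = 2.79; W sinα = 33.8
Σc'Δl = 16.7 kN/m; ΣN' = 694.8 kN/m; ΣW sinα = 223.0 kN/m
Resisting = 16.7 + 694.8·tan29.7° = 16.7 + 396.3 = 413.0 kN/m
FS = 413.0 / 223.0 = 1.852

FS = 1.85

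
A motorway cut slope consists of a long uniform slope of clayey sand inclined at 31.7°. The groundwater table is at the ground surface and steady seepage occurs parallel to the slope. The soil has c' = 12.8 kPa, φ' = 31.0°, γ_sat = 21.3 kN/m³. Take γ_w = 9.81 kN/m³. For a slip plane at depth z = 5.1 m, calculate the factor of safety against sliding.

FS = 0.79

With seepage parallel to the slope and the water table at the surface, the effective normal stress on the slip plane uses the buoyant unit weight γ' = γ_sat − γ_w while the driving shear stress uses γ_sat:
FS = [c' + γ' z cos²β tanφ'] / [γ_sat z sinβ cosβ]
γ' = 21.3 − 9.81 = 11.49 kN/m³
Numerator = 12.8 + 11.49·5.1·cos²31.7°·tan31.0° = 12.8 + 11.49·5.1·0.7239·0.6009 = 38.288 kPa
Denominator = 21.3·5.1·sin31.7°·cos31.7° = 21.3·5.1·0.5255·0.8508 = 48.566 kPa
FS = 38.288 / 48.566 = 0.788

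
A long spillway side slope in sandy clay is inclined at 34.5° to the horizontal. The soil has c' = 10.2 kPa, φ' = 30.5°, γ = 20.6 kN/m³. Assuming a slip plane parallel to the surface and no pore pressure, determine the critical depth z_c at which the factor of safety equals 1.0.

z_c = 7.42 m

Setting FS = 1.00 in FS = [c' + γz cos²β tanφ'] / [γz sinβ cosβ] and solving for z:
z = c' / [γ cosβ (FS·sinβ − cosβ·tanφ')]
  = 10.2 / [20.6·cos34.5°·(1.00·sin34.5° − cos34.5°·tan30.5°)]
  = 10.2 / [20.6·0.8241·(1.00·0.5664 − 0.8241·0.5890)]
  = 10.2 / 1.3744 = 7.421 m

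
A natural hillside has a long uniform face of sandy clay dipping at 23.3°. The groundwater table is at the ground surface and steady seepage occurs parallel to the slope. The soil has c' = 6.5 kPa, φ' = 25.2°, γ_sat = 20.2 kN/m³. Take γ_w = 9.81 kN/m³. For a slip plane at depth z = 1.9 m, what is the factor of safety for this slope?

With seepage parallel to the slope and the water table at the surface, the effective normal stress on the slip plane uses the buoyant unit weight γ' = γ_sat − γ_w while the driving shear stress uses γ_sat:
FS = [c' + γ' z cos²β tanφ'] / [γ_sat z sinβ cosβ]
γ' = 20.2 − 9.81 = 10.39 kN/m³
Numerator = 6.5 + 10.39·1.9·cos²23.3°·tan25.2° = 6.5 + 10.39·1.9·0.8435·0.4706 = 14.336 kPa
Denominator = 20.2·1.9·sin23.3°·cos23.3° = 20.2·1.9·0.3955·0.9184 = 13.943 kPa
FS = 14.336 / 13.943 = 1.028

FS = 1.03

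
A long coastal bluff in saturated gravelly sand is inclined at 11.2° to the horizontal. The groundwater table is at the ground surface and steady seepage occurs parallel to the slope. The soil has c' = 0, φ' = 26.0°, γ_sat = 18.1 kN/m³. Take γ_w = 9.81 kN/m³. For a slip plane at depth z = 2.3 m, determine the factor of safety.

FS = 1.13

With seepage parallel to the slope and the water table at the surface, the effective normal stress on the slip plane uses the buoyant unit weight γ' = γ_sat − γ_w while the driving shear stress uses γ_sat:
FS = [c' + γ' z cos²β tanφ'] / [γ_sat z sinβ cosβ]
(For c' = 0 this reduces to FS = (γ'/γ_sat)·tanφ'/tanβ.)
γ' = 18.1 − 9.81 = 8.29 kN/m³
Numerator = 0.0 + 8.29·2.3·cos²11.2°·tan26.0° = 0.0 + 8.29·2.3·0.9623·0.4877 = 8.949 kPa
Denominator = 18.1·2.3·sin11.2°·cos11.2° = 18.1·2.3·0.1942·0.9810 = 7.932 kPa
FS = 8.949 / 7.932 = 1.128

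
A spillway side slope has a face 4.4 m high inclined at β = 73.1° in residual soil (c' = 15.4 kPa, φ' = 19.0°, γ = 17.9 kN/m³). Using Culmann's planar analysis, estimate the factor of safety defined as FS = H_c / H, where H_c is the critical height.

FS = 1.71

H_c = (4c'/γ) · sinβ cosφ' / [1 − cos(β − φ')]
    = (4·15.4/17.9) · sin73.1°·cos19.0° / [1 − cos54.1°]
    = 3.441 · 0.9047 / 0.4136 = 7.53 m
FS = H_c / H = 7.53 / 4.4 = 1.711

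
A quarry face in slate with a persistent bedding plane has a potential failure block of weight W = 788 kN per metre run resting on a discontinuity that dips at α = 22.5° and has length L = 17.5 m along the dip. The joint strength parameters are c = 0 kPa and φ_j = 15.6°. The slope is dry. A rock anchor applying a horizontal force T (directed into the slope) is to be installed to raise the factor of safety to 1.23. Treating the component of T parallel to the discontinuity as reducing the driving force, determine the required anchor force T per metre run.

T = 135 kN/m

Resolving forces along and normal to the sliding plane, with the horizontal anchor force T adding T·sinα to the effective normal force and T·cosα acting up the plane against the driving force:
FS = [cL + (W cosα + T sinα) tanφ_j] / [W sinα − T cosα]
Without the anchor: N' = 728.0 kN/m, driving T_d = 301.6 kN/m, resisting R = 0·17.5 + 728.0·tan15.6° = 203.3 kN/m, FS = 0.67.
Setting FS = 1.23 and solving for T:
1.23·(301.6 − T cos22.5°) = 203.3 + T sin22.5°·tan15.6°
T·(sin22.5°·tan15.6° + 1.23·cos22.5°) = 1.23·301.6 − 203.3
T·(0.3827·0.2792 + 1.23·0.9239) = 370.9 − 203.3 = 167.6
T·1.2432 = 167.6
T = 134.8 kN/m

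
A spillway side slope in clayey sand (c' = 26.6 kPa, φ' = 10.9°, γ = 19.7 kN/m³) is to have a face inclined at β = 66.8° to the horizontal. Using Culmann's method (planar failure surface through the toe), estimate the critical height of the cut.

H_c = 11.09 m

Culmann's analysis gives the critical failure plane at α_cr = (β + φ')/2 = (66.8 + 10.9)/2 = 38.9°, and the critical height
H_c = (4c'/γ) · sinβ cosφ' / [1 − cos(β − φ')]
    = (4·26.6/19.7) · sin66.8°·cos10.9° / [1 − cos(55.9°)]
    = 5.401 · 0.9191·0.9820 / [1 − 0.5606]
    = 5.401 · 0.9026 / 0.4394
    = 11.09 m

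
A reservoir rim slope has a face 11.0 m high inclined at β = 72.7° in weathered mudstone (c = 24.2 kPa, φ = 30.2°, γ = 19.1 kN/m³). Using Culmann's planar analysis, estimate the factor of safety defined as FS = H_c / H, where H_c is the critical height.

FS = 1.45

H_c = (4c/γ) · sinβ cosφ / [1 − cos(β − φ)]
    = (4·24.2/19.1) · sin72.7°·cos30.2° / [1 − cos42.5°]
    = 5.068 · 0.8252 / 0.2627 = 15.92 m
FS = H_c / H = 15.92 / 11.0 = 1.447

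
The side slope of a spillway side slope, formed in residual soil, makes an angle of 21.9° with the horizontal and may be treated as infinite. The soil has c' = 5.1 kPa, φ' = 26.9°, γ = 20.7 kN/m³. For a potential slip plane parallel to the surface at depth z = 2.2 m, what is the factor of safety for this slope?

For an infinite slope with a slip plane parallel to the surface (no pore pressure): FS = [c' + γz cos²β tanφ'] / [γz sinβ cosβ].
γz = 20.7·2.2 = 45.54 kN/m²
Numerator = 5.1 + 45.54·cos²21.9°·tan26.9° = 5.1 + 45.54·0.8609·0.5073 = 24.990 kPa
Denominator = 45.54·sin21.9°·cos21.9° = 45.54·0.3730·0.9278 = 15.760 kPa
FS = 24.990 / 15.760 = 1.586

FS = 1.59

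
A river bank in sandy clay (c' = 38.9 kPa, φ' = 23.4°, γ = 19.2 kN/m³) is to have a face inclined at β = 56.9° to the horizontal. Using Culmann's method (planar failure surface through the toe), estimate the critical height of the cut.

H_c = 37.51 m

Culmann's analysis gives the critical failure plane at α_cr = (β + φ')/2 = (56.9 + 23.4)/2 = 40.1°, and the critical height
H_c = (4c'/γ) · sinβ cosφ' / [1 − cos(β − φ')]
    = (4·38.9/19.2) · sin56.9°·cos23.4° / [1 − cos(33.5°)]
    = 8.104 · 0.8377·0.9178 / [1 − 0.8339]
    = 8.104 · 0.7688 / 0.1661
    = 37.51 m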